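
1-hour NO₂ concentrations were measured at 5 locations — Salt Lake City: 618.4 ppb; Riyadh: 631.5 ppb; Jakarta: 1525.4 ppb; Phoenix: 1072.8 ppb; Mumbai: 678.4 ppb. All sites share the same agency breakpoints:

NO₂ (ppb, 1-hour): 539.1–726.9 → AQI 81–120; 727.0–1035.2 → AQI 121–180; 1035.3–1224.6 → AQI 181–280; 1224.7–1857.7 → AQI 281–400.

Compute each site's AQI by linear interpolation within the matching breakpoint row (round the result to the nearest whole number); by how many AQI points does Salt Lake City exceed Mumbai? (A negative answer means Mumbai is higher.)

Salt Lake City: 618.4 ∈ [539.1, 726.9] ↔ index [81, 120].
81 + (618.4−539.1)·(120−81)/(726.9−539.1) = 81 + 79.3·39/187.8 ≈ 97.47, so AQI = 97.
Riyadh: row 539.1–726.9 (AQI 81–120). (120−81)·(631.5−539.1)/(726.9−539.1) + 81 = 39·92.4/187.8 + 81 ≈ 100.19 → 100.
Jakarta 1525.4: bracket 1224.7–1857.7 → index 281–400; slope 119/633.0, offset 300.7.
AQI = 281 + 119/633.0·300.7 ≈ 337.53 ⇒ 338.
Phoenix: 1072.8 ∈ [1035.3, 1224.6] ↔ index [181, 280].
181 + (1072.8−1035.3)·(280−181)/(1224.6−1035.3) = 181 + 37.5·99/189.3 ≈ 200.61, so AQI = 201.
Mumbai 678.4: bracket 539.1–726.9 → index 81–120; slope 39/187.8, offset 139.3.
AQI = 81 + 39/187.8·139.3 ≈ 109.93 ⇒ 110.
AQIs: Salt Lake City=97, Riyadh=100, Jakarta=338, Phoenix=201, Mumbai=110. Salt Lake City (97) − Mumbai (110) = -13.

-13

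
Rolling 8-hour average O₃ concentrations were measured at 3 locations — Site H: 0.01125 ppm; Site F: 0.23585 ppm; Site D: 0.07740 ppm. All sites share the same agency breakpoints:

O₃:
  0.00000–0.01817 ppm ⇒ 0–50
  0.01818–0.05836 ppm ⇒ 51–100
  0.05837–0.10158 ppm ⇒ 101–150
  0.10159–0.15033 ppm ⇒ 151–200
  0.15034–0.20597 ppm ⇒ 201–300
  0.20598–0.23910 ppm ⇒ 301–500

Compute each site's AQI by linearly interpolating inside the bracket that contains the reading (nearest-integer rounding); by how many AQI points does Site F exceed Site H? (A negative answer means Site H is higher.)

449

Site H: 0.01125 lies in 0.00000–0.01817, so I_lo=0, I_hi=50, C_lo=0.00000, C_hi=0.01817.
(50−0)/(0.01817−0.00000) × (0.01125−0.00000) + 0 = 50/0.01817 × 0.01125 + 0 ≈ 30.96 → 31.
Site F: row 0.20598–0.23910 (AQI 301–500). (500−301)·(0.23585−0.20598)/(0.23910−0.20598) + 301 = 199·0.02987/0.03312 + 301 ≈ 480.47 → 480.
Site D: 0.07740 ∈ [0.05837, 0.10158] ↔ index [101, 150].
101 + (0.07740−0.05837)·(150−101)/(0.10158−0.05837) = 101 + 0.01903·49/0.04321 ≈ 122.58, so AQI = 123.
AQIs: Site H=31, Site F=480, Site D=123. Site F (480) − Site H (31) = 449.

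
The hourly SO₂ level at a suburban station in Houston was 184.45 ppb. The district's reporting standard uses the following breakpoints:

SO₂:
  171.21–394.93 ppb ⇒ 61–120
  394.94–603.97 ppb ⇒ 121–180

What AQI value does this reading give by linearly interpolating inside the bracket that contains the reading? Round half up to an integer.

SO₂ 184.45: bracket 171.21–394.93 → index 61–120; slope 59/223.72, offset 13.24.
AQI = 61 + 59/223.72·13.24 ≈ 64.49 ⇒ 64.

64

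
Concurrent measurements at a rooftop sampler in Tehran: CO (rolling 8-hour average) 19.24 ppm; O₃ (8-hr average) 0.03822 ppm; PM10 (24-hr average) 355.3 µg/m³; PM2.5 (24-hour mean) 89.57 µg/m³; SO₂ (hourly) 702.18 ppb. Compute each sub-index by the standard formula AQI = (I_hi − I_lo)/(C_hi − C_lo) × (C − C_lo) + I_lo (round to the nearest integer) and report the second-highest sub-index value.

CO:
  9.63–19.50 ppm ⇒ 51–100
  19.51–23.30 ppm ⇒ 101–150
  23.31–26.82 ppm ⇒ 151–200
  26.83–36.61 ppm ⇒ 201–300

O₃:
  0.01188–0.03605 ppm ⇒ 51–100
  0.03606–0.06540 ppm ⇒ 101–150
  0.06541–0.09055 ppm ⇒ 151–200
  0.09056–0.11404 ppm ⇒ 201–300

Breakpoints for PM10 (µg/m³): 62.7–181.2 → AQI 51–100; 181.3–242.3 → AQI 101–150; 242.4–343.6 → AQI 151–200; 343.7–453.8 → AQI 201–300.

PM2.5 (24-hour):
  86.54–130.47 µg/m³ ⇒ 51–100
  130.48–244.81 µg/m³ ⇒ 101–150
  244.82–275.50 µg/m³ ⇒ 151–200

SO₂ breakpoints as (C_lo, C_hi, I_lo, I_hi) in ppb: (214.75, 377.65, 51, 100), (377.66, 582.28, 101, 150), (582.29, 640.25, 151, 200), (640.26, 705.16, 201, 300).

211

CO 19.24: bracket 9.63–19.50 → index 51–100; slope 49/9.87, offset 9.61.
AQI = 51 + 49/9.87·9.61 ≈ 98.71 ⇒ 99.
O₃: row 0.03606–0.06540 (AQI 101–150). (150−101)·(0.03822−0.03606)/(0.06540−0.03606) + 101 = 49·0.00216/0.02934 + 101 ≈ 104.61 → 105.
PM10: 355.3 lies in 343.7–453.8, so I_lo=201, I_hi=300, C_lo=343.7, C_hi=453.8.
(300−201)/(453.8−343.7) × (355.3−343.7) + 201 = 99/110.1 × 11.6 + 201 ≈ 211.43 → 211.
PM2.5: 89.57 lies in 86.54–130.47, so I_lo=51, I_hi=100, C_lo=86.54, C_hi=130.47.
(100−51)/(130.47−86.54) × (89.57−86.54) + 51 = 49/43.93 × 3.03 + 51 ≈ 54.38 → 54.
SO₂: 702.18 lies in 640.26–705.16, so I_lo=201, I_hi=300, C_lo=640.26, C_hi=705.16.
(300−201)/(705.16−640.26) × (702.18−640.26) + 201 = 99/64.90 × 61.92 + 201 ≈ 295.45 → 295.
Sub-indices: CO→99, O₃→105, PM10→211, PM2.5→54, SO₂→295. Ranked high→low: 295, 211, 105, 99, 54. Second-highest sub-index = 211.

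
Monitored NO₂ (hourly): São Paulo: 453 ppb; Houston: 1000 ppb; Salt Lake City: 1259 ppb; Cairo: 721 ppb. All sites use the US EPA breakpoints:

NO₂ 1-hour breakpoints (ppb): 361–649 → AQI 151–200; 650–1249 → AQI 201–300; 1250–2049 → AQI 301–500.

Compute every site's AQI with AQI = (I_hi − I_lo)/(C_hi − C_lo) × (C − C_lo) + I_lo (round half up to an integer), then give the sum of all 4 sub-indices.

São Paulo: 453 ∈ [361, 649] ↔ index [151, 200].
151 + (453−361)·(200−151)/(649−361) = 151 + 92·49/288 ≈ 166.65, so AQI = 167.
Houston: row 650–1249 (AQI 201–300). (300−201)·(1000−650)/(1249−650) + 201 = 99·350/599 + 201 ≈ 258.85 → 259.
Salt Lake City: row 1250–2049 (AQI 301–500). (500−301)·(1259−1250)/(2049−1250) + 301 = 199·9/799 + 301 ≈ 303.24 → 303.
Cairo: 721 lies in 650–1249, so I_lo=201, I_hi=300, C_lo=650, C_hi=1249.
(300−201)/(1249−650) × (721−650) + 201 = 99/599 × 71 + 201 ≈ 212.73 → 213.
AQIs: São Paulo=167, Houston=259, Salt Lake City=303, Cairo=213. Sum = 167 + 259 + 303 + 213 = 942.

942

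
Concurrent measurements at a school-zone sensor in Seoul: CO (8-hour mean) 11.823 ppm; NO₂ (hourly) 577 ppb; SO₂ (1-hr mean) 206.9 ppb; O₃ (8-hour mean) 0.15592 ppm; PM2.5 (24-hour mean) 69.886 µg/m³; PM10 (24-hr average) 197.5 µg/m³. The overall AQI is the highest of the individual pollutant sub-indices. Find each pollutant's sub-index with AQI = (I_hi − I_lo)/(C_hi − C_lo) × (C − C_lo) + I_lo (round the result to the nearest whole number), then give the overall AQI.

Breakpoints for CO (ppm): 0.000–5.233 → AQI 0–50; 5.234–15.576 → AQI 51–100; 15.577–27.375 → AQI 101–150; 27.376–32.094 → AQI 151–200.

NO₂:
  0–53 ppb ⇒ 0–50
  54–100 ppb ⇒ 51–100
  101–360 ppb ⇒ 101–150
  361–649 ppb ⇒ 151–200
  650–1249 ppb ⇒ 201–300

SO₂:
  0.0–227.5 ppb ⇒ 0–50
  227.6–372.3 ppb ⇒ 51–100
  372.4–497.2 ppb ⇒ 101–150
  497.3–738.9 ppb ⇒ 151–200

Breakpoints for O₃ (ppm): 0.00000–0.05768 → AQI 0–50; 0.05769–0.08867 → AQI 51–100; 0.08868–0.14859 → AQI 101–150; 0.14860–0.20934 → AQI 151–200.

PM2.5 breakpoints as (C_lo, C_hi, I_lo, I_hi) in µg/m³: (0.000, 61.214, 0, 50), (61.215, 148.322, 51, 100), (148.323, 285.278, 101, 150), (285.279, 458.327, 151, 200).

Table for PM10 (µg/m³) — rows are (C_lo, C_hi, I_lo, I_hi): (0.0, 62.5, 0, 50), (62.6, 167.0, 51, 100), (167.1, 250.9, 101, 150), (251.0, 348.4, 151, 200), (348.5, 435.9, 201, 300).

CO 11.823: bracket 5.234–15.576 → index 51–100; slope 49/10.342, offset 6.589.
AQI = 51 + 49/10.342·6.589 ≈ 82.22 ⇒ 82.
NO₂: 577 lies in 361–649, so I_lo=151, I_hi=200, C_lo=361, C_hi=649.
(200−151)/(649−361) × (577−361) + 151 = 49/288 × 216 + 151 ≈ 187.75 → 188.
SO₂ 206.9: bracket 0.0–227.5 → index 0–50; slope 50/227.5, offset 206.9.
AQI = 0 + 50/227.5·206.9 ≈ 45.47 ⇒ 45.
O₃ 0.15592: bracket 0.14860–0.20934 → index 151–200; slope 49/0.06074, offset 0.00732.
AQI = 151 + 49/0.06074·0.00732 ≈ 156.91 ⇒ 157.
PM2.5: row 61.215–148.322 (AQI 51–100). (100−51)·(69.886−61.215)/(148.322−61.215) + 51 = 49·8.671/87.107 + 51 ≈ 55.88 → 56.
PM10: row 167.1–250.9 (AQI 101–150). (150−101)·(197.5−167.1)/(250.9−167.1) + 101 = 49·30.4/83.8 + 101 ≈ 118.78 → 119.
Sub-indices: CO→82, NO₂→188, SO₂→45, O₃→157, PM2.5→56, PM10→119. Overall AQI = max = 188; dominant pollutant is NO₂.

188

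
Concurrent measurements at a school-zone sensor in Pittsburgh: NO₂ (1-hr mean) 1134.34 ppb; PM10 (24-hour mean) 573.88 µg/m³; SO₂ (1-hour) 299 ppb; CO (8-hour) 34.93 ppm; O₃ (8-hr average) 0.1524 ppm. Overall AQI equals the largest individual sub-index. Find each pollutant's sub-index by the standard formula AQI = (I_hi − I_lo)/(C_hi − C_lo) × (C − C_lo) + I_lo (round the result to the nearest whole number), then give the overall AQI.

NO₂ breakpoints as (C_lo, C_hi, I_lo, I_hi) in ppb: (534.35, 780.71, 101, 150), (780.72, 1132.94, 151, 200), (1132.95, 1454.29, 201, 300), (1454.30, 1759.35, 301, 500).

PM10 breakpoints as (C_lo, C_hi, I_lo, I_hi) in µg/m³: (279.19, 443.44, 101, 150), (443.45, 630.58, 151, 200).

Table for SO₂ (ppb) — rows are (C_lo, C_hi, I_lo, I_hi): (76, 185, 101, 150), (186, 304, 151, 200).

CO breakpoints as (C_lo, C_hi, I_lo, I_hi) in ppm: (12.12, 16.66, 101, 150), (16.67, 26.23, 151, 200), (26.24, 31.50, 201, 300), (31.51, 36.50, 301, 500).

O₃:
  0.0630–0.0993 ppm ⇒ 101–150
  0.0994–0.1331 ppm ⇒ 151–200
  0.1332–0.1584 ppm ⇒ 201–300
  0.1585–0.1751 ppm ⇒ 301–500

NO₂: 1134.34 lies in 1132.95–1454.29, so I_lo=201, I_hi=300, C_lo=1132.95, C_hi=1454.29.
(300−201)/(1454.29−1132.95) × (1134.34−1132.95) + 201 = 99/321.34 × 1.39 + 201 ≈ 201.43 → 201.
PM10: 573.88 ∈ [443.45, 630.58] ↔ index [151, 200].
151 + (573.88−443.45)·(200−151)/(630.58−443.45) = 151 + 130.43·49/187.13 ≈ 185.15, so AQI = 185.
SO₂ 299: bracket 186–304 → index 151–200; slope 49/118, offset 113.
AQI = 151 + 49/118·113 ≈ 197.92 ⇒ 198.
CO 34.93: bracket 31.51–36.50 → index 301–500; slope 199/4.99, offset 3.42.
AQI = 301 + 199/4.99·3.42 ≈ 437.39 ⇒ 437.
O₃ 0.1524: bracket 0.1332–0.1584 → index 201–300; slope 99/0.0252, offset 0.0192.
AQI = 201 + 99/0.0252·0.0192 ≈ 276.43 ⇒ 276.
Sub-indices: NO₂→201, PM10→185, SO₂→198, CO→437, O₃→276. Overall AQI = max = 437; dominant pollutant is CO.
AQI 437: Hazardous.

437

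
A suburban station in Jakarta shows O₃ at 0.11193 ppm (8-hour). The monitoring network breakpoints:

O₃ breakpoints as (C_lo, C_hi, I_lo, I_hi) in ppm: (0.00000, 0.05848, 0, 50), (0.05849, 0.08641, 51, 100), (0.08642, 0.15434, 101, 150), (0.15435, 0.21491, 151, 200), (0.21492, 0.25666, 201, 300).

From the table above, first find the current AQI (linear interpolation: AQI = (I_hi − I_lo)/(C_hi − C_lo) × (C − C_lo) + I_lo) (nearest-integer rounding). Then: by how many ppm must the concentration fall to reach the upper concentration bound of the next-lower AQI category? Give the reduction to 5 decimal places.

0.02552

O₃: 0.11193 lies in 0.08642–0.15434, so I_lo=101, I_hi=150, C_lo=0.08642, C_hi=0.15434.
(150−101)/(0.15434−0.08642) × (0.11193−0.08642) + 101 = 49/0.06792 × 0.02551 + 101 ≈ 119.40 → 119.
Current AQI 119 is in the Unhealthy for Sensitive Groups range (101–150). The next-lower category tops out at AQI 100, whose upper concentration bound is 0.08641 ppm.
Reduction needed = 0.11193 − 0.08641 = 0.02552 ppm.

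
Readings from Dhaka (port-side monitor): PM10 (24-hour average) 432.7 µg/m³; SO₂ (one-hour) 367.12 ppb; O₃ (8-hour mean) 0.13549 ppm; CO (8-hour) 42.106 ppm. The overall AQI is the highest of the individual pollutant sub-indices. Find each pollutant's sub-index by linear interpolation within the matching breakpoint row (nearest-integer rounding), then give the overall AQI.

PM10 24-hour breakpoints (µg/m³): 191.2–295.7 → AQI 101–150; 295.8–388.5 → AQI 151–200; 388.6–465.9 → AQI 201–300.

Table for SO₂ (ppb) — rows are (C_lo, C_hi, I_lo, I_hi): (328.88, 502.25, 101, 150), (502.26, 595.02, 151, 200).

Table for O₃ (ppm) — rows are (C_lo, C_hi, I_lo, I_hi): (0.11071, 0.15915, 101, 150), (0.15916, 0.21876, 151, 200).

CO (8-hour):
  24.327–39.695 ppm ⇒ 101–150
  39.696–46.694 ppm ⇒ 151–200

PM10: 432.7 lies in 388.6–465.9, so I_lo=201, I_hi=300, C_lo=388.6, C_hi=465.9.
(300−201)/(465.9−388.6) × (432.7−388.6) + 201 = 99/77.3 × 44.1 + 201 ≈ 257.48 → 257.
SO₂ 367.12: bracket 328.88–502.25 → index 101–150; slope 49/173.37, offset 38.24.
AQI = 101 + 49/173.37·38.24 ≈ 111.81 ⇒ 112.
O₃ 0.13549: bracket 0.11071–0.15915 → index 101–150; slope 49/0.04844, offset 0.02478.
AQI = 101 + 49/0.04844·0.02478 ≈ 126.07 ⇒ 126.
CO: 42.106 ∈ [39.696, 46.694] ↔ index [151, 200].
151 + (42.106−39.696)·(200−151)/(46.694−39.696) = 151 + 2.410·49/6.998 ≈ 167.87, so AQI = 168.
Sub-indices: PM10→257, SO₂→112, O₃→126, CO→168. Overall AQI = max = 257; dominant pollutant is PM10.

257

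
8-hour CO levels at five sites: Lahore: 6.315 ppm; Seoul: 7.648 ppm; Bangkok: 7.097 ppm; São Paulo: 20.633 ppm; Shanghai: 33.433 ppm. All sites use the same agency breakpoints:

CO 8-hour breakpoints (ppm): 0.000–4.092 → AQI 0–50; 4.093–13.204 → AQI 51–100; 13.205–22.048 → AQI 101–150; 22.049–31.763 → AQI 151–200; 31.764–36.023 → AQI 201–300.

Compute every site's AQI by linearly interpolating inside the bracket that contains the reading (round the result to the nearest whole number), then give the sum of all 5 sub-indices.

582

Lahore: 6.315 ∈ [4.093, 13.204] ↔ index [51, 100].
51 + (6.315−4.093)·(100−51)/(13.204−4.093) = 51 + 2.222·49/9.111 ≈ 62.95, so AQI = 63.
Seoul: 7.648 ∈ [4.093, 13.204] ↔ index [51, 100].
51 + (7.648−4.093)·(100−51)/(13.204−4.093) = 51 + 3.555·49/9.111 ≈ 70.12, so AQI = 70.
Bangkok: 7.097 lies in 4.093–13.204, so I_lo=51, I_hi=100, C_lo=4.093, C_hi=13.204.
(100−51)/(13.204−4.093) × (7.097−4.093) + 51 = 49/9.111 × 3.004 + 51 ≈ 67.16 → 67.
São Paulo: 20.633 ∈ [13.205, 22.048] ↔ index [101, 150].
101 + (20.633−13.205)·(150−101)/(22.048−13.205) = 101 + 7.428·49/8.843 ≈ 142.16, so AQI = 142.
Shanghai: 33.433 ∈ [31.764, 36.023] ↔ index [201, 300].
201 + (33.433−31.764)·(300−201)/(36.023−31.764) = 201 + 1.669·99/4.259 ≈ 239.80, so AQI = 240.
AQIs: Lahore=63, Seoul=70, Bangkok=67, São Paulo=142, Shanghai=240. Sum = 63 + 70 + 67 + 142 + 240 = 582.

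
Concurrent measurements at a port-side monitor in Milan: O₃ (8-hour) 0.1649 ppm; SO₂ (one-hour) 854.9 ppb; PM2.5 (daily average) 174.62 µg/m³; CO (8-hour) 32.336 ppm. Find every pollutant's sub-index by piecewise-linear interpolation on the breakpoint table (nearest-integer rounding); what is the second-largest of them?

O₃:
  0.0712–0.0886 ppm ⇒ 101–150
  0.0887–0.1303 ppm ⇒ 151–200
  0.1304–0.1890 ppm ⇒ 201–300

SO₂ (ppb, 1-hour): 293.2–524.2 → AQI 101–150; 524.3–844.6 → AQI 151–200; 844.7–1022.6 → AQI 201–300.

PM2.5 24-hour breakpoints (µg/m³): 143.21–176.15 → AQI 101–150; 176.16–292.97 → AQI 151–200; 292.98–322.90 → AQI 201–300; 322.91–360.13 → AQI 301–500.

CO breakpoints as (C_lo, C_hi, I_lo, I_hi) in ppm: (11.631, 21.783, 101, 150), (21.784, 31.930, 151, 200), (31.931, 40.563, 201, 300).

O₃: 0.1649 lies in 0.1304–0.1890, so I_lo=201, I_hi=300, C_lo=0.1304, C_hi=0.1890.
(300−201)/(0.1890−0.1304) × (0.1649−0.1304) + 201 = 99/0.0586 × 0.0345 + 201 ≈ 259.28 → 259.
SO₂: 854.9 lies in 844.7–1022.6, so I_lo=201, I_hi=300, C_lo=844.7, C_hi=1022.6.
(300−201)/(1022.6−844.7) × (854.9−844.7) + 201 = 99/177.9 × 10.2 + 201 ≈ 206.68 → 207.
PM2.5: row 143.21–176.15 (AQI 101–150). (150−101)·(174.62−143.21)/(176.15−143.21) + 101 = 49·31.41/32.94 + 101 ≈ 147.72 → 148.
CO 32.336: bracket 31.931–40.563 → index 201–300; slope 99/8.632, offset 0.405.
AQI = 201 + 99/8.632·0.405 ≈ 205.64 ⇒ 206.
Sub-indices: O₃→259, SO₂→207, PM2.5→148, CO→206. Ranked high→low: 259, 207, 206, 148. Second-highest sub-index = 207.

207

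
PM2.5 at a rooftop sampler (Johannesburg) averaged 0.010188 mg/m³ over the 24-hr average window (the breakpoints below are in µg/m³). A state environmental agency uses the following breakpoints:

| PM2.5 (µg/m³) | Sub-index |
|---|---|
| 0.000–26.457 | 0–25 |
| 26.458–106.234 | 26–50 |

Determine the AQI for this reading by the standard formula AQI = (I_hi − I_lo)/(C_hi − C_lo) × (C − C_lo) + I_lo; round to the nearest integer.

10

Convert: 0.010188 mg/m³ = 10.188 µg/m³.
PM2.5: 10.188 ∈ [0.000, 26.457] ↔ index [0, 25].
0 + (10.188−0.000)·(25−0)/(26.457−0.000) = 0 + 10.188·25/26.457 ≈ 9.63, so AQI = 10.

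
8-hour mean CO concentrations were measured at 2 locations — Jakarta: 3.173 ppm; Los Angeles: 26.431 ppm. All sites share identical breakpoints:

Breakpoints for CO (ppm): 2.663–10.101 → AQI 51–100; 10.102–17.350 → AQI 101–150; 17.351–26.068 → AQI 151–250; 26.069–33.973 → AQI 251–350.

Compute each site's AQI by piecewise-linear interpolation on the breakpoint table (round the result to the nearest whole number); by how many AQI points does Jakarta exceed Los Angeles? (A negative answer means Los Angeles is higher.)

Jakarta 3.173: bracket 2.663–10.101 → index 51–100; slope 49/7.438, offset 0.510.
AQI = 51 + 49/7.438·0.510 ≈ 54.36 ⇒ 54.
Los Angeles: 26.431 lies in 26.069–33.973, so I_lo=251, I_hi=350, C_lo=26.069, C_hi=33.973.
(350−251)/(33.973−26.069) × (26.431−26.069) + 251 = 99/7.904 × 0.362 + 251 ≈ 255.53 → 256.
AQIs: Jakarta=54, Los Angeles=256. Jakarta (54) − Los Angeles (256) = -202.

-202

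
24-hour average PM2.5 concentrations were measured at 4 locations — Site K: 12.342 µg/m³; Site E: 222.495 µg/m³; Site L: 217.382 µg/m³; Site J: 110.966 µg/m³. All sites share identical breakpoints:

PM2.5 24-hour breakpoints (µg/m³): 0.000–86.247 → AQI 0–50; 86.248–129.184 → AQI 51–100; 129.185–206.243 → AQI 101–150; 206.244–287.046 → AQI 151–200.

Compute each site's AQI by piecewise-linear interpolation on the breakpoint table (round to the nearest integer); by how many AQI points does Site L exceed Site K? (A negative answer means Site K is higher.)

151

Site K: 12.342 ∈ [0.000, 86.247] ↔ index [0, 50].
0 + (12.342−0.000)·(50−0)/(86.247−0.000) = 0 + 12.342·50/86.247 ≈ 7.16, so AQI = 7.
Site E 222.495: bracket 206.244–287.046 → index 151–200; slope 49/80.802, offset 16.251.
AQI = 151 + 49/80.802·16.251 ≈ 160.85 ⇒ 161.
Site L: row 206.244–287.046 (AQI 151–200). (200−151)·(217.382−206.244)/(287.046−206.244) + 151 = 49·11.138/80.802 + 151 ≈ 157.75 → 158.
Site J 110.966: bracket 86.248–129.184 → index 51–100; slope 49/42.936, offset 24.718.
AQI = 51 + 49/42.936·24.718 ≈ 79.21 ⇒ 79.
AQIs: Site K=7, Site E=161, Site L=158, Site J=79. Site L (158) − Site K (7) = 151.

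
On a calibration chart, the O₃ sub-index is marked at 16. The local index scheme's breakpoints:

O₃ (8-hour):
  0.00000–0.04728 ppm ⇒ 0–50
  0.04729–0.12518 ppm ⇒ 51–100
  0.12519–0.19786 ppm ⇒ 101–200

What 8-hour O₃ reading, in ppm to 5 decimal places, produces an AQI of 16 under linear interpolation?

0.01513

AQI 16 lies in the 0–50 band, which corresponds to 0.00000–0.04728 ppm.
C = 0.00000 + (16−0)×(0.04728−0.00000)/(50−0) = 0.00000 + 16×0.04728/50 ≈ 0.0151296 ppm → 0.01513 ppm to 5 dp.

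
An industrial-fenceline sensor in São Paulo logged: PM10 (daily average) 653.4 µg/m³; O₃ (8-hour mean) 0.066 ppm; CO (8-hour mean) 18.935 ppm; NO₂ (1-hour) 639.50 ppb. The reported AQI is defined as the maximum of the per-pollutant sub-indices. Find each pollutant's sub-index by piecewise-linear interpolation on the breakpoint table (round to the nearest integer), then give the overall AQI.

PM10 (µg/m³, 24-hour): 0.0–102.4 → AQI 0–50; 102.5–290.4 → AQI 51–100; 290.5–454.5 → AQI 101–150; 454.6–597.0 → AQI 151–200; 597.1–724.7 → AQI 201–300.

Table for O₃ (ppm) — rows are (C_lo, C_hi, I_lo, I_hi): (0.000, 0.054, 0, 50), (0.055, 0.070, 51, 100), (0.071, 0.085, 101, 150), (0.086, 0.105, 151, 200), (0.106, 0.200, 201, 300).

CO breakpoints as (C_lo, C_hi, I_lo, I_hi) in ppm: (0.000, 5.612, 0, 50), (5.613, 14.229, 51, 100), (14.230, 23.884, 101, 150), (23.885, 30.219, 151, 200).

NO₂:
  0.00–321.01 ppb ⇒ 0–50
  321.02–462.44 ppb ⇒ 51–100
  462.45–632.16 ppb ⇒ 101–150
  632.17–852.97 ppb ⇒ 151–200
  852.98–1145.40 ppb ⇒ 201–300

PM10 653.4: bracket 597.1–724.7 → index 201–300; slope 99/127.6, offset 56.3.
AQI = 201 + 99/127.6·56.3 ≈ 244.68 ⇒ 245.
O₃: 0.066 lies in 0.055–0.070, so I_lo=51, I_hi=100, C_lo=0.055, C_hi=0.070.
(100−51)/(0.070−0.055) × (0.066−0.055) + 51 = 49/0.015 × 0.011 + 51 ≈ 86.93 → 87.
CO: row 14.230–23.884 (AQI 101–150). (150−101)·(18.935−14.230)/(23.884−14.230) + 101 = 49·4.705/9.654 + 101 ≈ 124.88 → 125.
NO₂ 639.50: bracket 632.17–852.97 → index 151–200; slope 49/220.80, offset 7.33.
AQI = 151 + 49/220.80·7.33 ≈ 152.63 ⇒ 153.
Sub-indices: PM10→245, O₃→87, CO→125, NO₂→153. Overall AQI = max = 245; dominant pollutant is PM10.

245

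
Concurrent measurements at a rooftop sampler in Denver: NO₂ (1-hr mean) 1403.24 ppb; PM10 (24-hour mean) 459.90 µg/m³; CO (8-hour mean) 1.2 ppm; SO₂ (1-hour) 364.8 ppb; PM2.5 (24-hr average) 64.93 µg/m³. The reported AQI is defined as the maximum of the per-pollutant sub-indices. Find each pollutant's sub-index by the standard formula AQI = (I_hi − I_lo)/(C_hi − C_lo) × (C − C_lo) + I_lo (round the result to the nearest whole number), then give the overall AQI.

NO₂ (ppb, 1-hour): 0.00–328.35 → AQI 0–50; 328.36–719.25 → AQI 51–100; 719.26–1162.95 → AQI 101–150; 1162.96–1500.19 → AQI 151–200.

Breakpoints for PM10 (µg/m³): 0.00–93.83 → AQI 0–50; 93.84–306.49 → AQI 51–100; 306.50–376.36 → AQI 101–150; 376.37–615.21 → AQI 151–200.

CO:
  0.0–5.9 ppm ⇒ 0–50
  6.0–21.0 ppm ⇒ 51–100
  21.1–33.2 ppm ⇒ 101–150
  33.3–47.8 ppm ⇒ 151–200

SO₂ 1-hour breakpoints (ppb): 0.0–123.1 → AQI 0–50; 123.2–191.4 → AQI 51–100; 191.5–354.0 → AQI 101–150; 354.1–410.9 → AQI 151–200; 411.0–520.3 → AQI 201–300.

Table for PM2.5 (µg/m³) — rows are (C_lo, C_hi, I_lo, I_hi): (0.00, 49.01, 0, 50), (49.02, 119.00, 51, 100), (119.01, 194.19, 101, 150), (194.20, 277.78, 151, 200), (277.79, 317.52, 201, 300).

NO₂ 1403.24: bracket 1162.96–1500.19 → index 151–200; slope 49/337.23, offset 240.28.
AQI = 151 + 49/337.23·240.28 ≈ 185.91 ⇒ 186.
PM10: row 376.37–615.21 (AQI 151–200). (200−151)·(459.90−376.37)/(615.21−376.37) + 151 = 49·83.53/238.84 + 151 ≈ 168.14 → 168.
CO: 1.2 ∈ [0.0, 5.9] ↔ index [0, 50].
0 + (1.2−0.0)·(50−0)/(5.9−0.0) = 0 + 1.2·50/5.9 ≈ 10.17, so AQI = 10.
SO₂: row 354.1–410.9 (AQI 151–200). (200−151)·(364.8−354.1)/(410.9−354.1) + 151 = 49·10.7/56.8 + 151 ≈ 160.23 → 160.
PM2.5: 64.93 lies in 49.02–119.00, so I_lo=51, I_hi=100, C_lo=49.02, C_hi=119.00.
(100−51)/(119.00−49.02) × (64.93−49.02) + 51 = 49/69.98 × 15.91 + 51 ≈ 62.14 → 62.
Sub-indices: NO₂→186, PM10→168, CO→10, SO₂→160, PM2.5→62. Overall AQI = max = 186; dominant pollutant is NO₂.

186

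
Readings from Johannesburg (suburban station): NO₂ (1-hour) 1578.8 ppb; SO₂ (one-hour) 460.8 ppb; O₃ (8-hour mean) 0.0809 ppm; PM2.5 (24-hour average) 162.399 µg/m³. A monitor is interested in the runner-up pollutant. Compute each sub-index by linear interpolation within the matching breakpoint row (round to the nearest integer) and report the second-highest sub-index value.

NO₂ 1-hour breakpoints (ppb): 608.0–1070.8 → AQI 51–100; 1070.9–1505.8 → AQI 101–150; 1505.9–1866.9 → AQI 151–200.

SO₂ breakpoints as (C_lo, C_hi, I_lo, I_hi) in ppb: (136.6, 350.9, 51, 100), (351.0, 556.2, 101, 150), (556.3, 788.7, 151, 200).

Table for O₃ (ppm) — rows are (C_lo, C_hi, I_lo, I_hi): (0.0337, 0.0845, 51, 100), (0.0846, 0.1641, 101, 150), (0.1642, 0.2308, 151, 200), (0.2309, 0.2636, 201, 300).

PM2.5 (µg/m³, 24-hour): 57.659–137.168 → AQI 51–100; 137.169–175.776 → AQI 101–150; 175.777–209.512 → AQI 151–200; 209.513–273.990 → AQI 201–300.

133

NO₂ 1578.8: bracket 1505.9–1866.9 → index 151–200; slope 49/361.0, offset 72.9.
AQI = 151 + 49/361.0·72.9 ≈ 160.90 ⇒ 161.
SO₂: 460.8 ∈ [351.0, 556.2] ↔ index [101, 150].
101 + (460.8−351.0)·(150−101)/(556.2−351.0) = 101 + 109.8·49/205.2 ≈ 127.22, so AQI = 127.
O₃ 0.0809: bracket 0.0337–0.0845 → index 51–100; slope 49/0.0508, offset 0.0472.
AQI = 51 + 49/0.0508·0.0472 ≈ 96.53 ⇒ 97.
PM2.5: row 137.169–175.776 (AQI 101–150). (150−101)·(162.399−137.169)/(175.776−137.169) + 101 = 49·25.230/38.607 + 101 ≈ 133.02 → 133.
Sub-indices: NO₂→161, SO₂→127, O₃→97, PM2.5→133. Ranked high→low: 161, 133, 127, 97. Second-highest sub-index = 133.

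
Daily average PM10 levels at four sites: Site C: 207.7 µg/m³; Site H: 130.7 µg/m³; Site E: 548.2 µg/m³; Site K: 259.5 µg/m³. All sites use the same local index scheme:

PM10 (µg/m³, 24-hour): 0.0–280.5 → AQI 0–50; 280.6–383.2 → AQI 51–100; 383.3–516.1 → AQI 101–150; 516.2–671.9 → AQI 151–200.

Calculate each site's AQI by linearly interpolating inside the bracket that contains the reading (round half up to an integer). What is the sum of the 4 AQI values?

267

Site C 207.7: bracket 0.0–280.5 → index 0–50; slope 50/280.5, offset 207.7.
AQI = 0 + 50/280.5·207.7 ≈ 37.02 ⇒ 37.
Site H: 130.7 ∈ [0.0, 280.5] ↔ index [0, 50].
0 + (130.7−0.0)·(50−0)/(280.5−0.0) = 0 + 130.7·50/280.5 ≈ 23.30, so AQI = 23.
Site E: row 516.2–671.9 (AQI 151–200). (200−151)·(548.2−516.2)/(671.9−516.2) + 151 = 49·32.0/155.7 + 151 ≈ 161.07 → 161.
Site K: 259.5 lies in 0.0–280.5, so I_lo=0, I_hi=50, C_lo=0.0, C_hi=280.5.
(50−0)/(280.5−0.0) × (259.5−0.0) + 0 = 50/280.5 × 259.5 + 0 ≈ 46.26 → 46.
AQIs: Site C=37, Site H=23, Site E=161, Site K=46. Sum = 37 + 23 + 161 + 46 = 267.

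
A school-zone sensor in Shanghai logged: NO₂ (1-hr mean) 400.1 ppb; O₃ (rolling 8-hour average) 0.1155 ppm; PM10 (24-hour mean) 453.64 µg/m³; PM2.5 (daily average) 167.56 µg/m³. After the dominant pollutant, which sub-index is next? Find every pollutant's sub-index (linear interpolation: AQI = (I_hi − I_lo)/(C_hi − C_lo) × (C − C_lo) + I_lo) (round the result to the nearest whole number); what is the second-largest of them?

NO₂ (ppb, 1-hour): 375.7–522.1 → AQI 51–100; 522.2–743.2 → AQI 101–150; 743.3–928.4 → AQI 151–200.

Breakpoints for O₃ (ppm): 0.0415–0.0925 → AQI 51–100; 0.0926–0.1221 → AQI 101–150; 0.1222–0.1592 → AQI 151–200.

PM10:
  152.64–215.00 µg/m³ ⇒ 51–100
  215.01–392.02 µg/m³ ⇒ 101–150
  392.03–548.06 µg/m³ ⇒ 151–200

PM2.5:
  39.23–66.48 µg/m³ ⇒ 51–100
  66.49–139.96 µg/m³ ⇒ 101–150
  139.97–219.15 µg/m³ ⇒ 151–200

168

NO₂: 400.1 ∈ [375.7, 522.1] ↔ index [51, 100].
51 + (400.1−375.7)·(100−51)/(522.1−375.7) = 51 + 24.4·49/146.4 ≈ 59.17, so AQI = 59.
O₃ 0.1155: bracket 0.0926–0.1221 → index 101–150; slope 49/0.0295, offset 0.0229.
AQI = 101 + 49/0.0295·0.0229 ≈ 139.04 ⇒ 139.
PM10: 453.64 lies in 392.03–548.06, so I_lo=151, I_hi=200, C_lo=392.03, C_hi=548.06.
(200−151)/(548.06−392.03) × (453.64−392.03) + 151 = 49/156.03 × 61.61 + 151 ≈ 170.35 → 170.
PM2.5: 167.56 lies in 139.97–219.15, so I_lo=151, I_hi=200, C_lo=139.97, C_hi=219.15.
(200−151)/(219.15−139.97) × (167.56−139.97) + 151 = 49/79.18 × 27.59 + 151 ≈ 168.07 → 168.
Sub-indices: NO₂→59, O₃→139, PM10→170, PM2.5→168. Ranked high→low: 170, 168, 139, 59. Second-highest sub-index = 168.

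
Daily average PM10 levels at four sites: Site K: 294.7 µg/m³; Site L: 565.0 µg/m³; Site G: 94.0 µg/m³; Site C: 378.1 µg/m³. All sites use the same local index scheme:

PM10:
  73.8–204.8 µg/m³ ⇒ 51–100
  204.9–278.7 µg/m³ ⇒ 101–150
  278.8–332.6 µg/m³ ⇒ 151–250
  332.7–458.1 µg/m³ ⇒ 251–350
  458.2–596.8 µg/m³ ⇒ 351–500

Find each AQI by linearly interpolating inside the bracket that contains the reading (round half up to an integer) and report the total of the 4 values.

Site K: row 278.8–332.6 (AQI 151–250). (250−151)·(294.7−278.8)/(332.6−278.8) + 151 = 99·15.9/53.8 + 151 ≈ 180.26 → 180.
Site L: row 458.2–596.8 (AQI 351–500). (500−351)·(565.0−458.2)/(596.8−458.2) + 351 = 149·106.8/138.6 + 351 ≈ 465.81 → 466.
Site G: row 73.8–204.8 (AQI 51–100). (100−51)·(94.0−73.8)/(204.8−73.8) + 51 = 49·20.2/131.0 + 51 ≈ 58.56 → 59.
Site C: 378.1 lies in 332.7–458.1, so I_lo=251, I_hi=350, C_lo=332.7, C_hi=458.1.
(350−251)/(458.1−332.7) × (378.1−332.7) + 251 = 99/125.4 × 45.4 + 251 ≈ 286.84 → 287.
AQIs: Site K=180, Site L=466, Site G=59, Site C=287. Sum = 180 + 466 + 59 + 287 = 992.

992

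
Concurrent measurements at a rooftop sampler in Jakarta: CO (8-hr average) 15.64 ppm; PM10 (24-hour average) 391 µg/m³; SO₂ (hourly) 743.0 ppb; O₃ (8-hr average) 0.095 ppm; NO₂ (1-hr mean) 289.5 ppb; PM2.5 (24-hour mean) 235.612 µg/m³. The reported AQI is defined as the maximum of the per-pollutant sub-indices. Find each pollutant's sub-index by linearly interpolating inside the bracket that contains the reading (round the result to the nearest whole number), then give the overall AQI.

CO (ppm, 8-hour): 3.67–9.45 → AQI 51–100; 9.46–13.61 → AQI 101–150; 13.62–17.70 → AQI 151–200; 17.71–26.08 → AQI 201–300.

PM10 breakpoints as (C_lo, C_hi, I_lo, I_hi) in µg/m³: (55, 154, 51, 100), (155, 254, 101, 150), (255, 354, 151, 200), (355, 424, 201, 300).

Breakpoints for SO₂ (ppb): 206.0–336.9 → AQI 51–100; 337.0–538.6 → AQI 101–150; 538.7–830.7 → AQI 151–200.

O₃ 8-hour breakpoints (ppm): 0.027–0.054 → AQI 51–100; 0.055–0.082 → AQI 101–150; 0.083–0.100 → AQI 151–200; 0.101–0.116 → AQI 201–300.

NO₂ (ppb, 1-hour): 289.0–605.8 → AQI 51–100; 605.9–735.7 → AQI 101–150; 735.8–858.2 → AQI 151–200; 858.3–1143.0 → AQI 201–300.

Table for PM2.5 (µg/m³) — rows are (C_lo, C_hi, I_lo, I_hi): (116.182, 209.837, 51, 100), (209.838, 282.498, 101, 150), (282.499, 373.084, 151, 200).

CO: row 13.62–17.70 (AQI 151–200). (200−151)·(15.64−13.62)/(17.70−13.62) + 151 = 49·2.02/4.08 + 151 ≈ 175.26 → 175.
PM10: row 355–424 (AQI 201–300). (300−201)·(391−355)/(424−355) + 201 = 99·36/69 + 201 ≈ 252.65 → 253.
SO₂: row 538.7–830.7 (AQI 151–200). (200−151)·(743.0−538.7)/(830.7−538.7) + 151 = 49·204.3/292.0 + 151 ≈ 185.28 → 185.
O₃: row 0.083–0.100 (AQI 151–200). (200−151)·(0.095−0.083)/(0.100−0.083) + 151 = 49·0.012/0.017 + 151 ≈ 185.59 → 186.
NO₂: 289.5 lies in 289.0–605.8, so I_lo=51, I_hi=100, C_lo=289.0, C_hi=605.8.
(100−51)/(605.8−289.0) × (289.5−289.0) + 51 = 49/316.8 × 0.5 + 51 ≈ 51.08 → 51.
PM2.5: 235.612 lies in 209.838–282.498, so I_lo=101, I_hi=150, C_lo=209.838, C_hi=282.498.
(150−101)/(282.498−209.838) × (235.612−209.838) + 101 = 49/72.660 × 25.774 + 101 ≈ 118.38 → 118.
Sub-indices: CO→175, PM10→253, SO₂→185, O₃→186, NO₂→51, PM2.5→118. Overall AQI = max = 253; dominant pollutant is PM10.

253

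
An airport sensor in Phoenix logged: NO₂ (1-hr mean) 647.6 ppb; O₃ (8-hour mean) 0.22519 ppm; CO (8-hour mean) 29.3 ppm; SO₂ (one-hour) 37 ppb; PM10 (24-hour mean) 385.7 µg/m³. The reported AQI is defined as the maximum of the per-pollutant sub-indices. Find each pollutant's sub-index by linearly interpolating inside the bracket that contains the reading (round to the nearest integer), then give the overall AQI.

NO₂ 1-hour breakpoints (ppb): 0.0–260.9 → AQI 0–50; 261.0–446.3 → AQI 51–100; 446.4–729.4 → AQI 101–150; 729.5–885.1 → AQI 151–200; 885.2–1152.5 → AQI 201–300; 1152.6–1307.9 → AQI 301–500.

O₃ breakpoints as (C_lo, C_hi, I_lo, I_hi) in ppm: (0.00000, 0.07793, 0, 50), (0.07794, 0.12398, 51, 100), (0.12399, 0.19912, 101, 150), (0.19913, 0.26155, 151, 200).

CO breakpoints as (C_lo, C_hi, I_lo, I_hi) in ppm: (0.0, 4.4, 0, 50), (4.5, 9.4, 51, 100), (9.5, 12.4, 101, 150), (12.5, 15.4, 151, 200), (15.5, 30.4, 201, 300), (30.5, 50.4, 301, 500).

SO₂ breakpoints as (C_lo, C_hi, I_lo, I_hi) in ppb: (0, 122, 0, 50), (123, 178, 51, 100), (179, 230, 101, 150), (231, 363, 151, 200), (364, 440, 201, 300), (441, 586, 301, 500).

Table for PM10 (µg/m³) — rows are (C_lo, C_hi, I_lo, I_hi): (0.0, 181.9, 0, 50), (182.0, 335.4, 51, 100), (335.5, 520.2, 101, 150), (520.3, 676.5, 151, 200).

NO₂ 647.6: bracket 446.4–729.4 → index 101–150; slope 49/283.0, offset 201.2.
AQI = 101 + 49/283.0·201.2 ≈ 135.84 ⇒ 136.
O₃ 0.22519: bracket 0.19913–0.26155 → index 151–200; slope 49/0.06242, offset 0.02606.
AQI = 151 + 49/0.06242·0.02606 ≈ 171.46 ⇒ 171.
CO: 29.3 ∈ [15.5, 30.4] ↔ index [201, 300].
201 + (29.3−15.5)·(300−201)/(30.4−15.5) = 201 + 13.8·99/14.9 ≈ 292.69, so AQI = 293.
SO₂: 37 lies in 0–122, so I_lo=0, I_hi=50, C_lo=0, C_hi=122.
(50−0)/(122−0) × (37−0) + 0 = 50/122 × 37 + 0 ≈ 15.16 → 15.
PM10 385.7: bracket 335.5–520.2 → index 101–150; slope 49/184.7, offset 50.2.
AQI = 101 + 49/184.7·50.2 ≈ 114.32 ⇒ 114.
Sub-indices: NO₂→136, O₃→171, CO→293, SO₂→15, PM10→114. Overall AQI = max = 293; dominant pollutant is CO.

293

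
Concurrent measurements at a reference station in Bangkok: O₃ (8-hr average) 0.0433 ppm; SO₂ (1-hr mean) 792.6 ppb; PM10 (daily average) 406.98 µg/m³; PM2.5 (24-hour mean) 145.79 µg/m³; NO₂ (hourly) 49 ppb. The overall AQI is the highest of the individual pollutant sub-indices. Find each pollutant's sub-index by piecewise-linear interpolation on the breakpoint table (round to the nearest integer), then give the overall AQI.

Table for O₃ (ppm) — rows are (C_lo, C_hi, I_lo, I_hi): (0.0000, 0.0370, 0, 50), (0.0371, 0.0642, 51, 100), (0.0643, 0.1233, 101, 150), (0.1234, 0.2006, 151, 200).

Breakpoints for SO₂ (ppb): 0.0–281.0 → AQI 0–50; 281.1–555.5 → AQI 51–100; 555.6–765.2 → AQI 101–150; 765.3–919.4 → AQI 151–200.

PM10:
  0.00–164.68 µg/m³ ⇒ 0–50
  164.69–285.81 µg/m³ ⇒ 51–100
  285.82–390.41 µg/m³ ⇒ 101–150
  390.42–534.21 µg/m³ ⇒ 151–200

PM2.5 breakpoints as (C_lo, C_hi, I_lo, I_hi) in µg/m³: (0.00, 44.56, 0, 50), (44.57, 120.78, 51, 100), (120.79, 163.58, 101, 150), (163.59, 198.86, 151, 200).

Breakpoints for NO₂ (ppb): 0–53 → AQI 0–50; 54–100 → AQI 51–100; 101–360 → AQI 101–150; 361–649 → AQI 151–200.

160

O₃: 0.0433 ∈ [0.0371, 0.0642] ↔ index [51, 100].
51 + (0.0433−0.0371)·(100−51)/(0.0642−0.0371) = 51 + 0.0062·49/0.0271 ≈ 62.21, so AQI = 62.
SO₂: 792.6 lies in 765.3–919.4, so I_lo=151, I_hi=200, C_lo=765.3, C_hi=919.4.
(200−151)/(919.4−765.3) × (792.6−765.3) + 151 = 49/154.1 × 27.3 + 151 ≈ 159.68 → 160.
PM10: 406.98 lies in 390.42–534.21, so I_lo=151, I_hi=200, C_lo=390.42, C_hi=534.21.
(200−151)/(534.21−390.42) × (406.98−390.42) + 151 = 49/143.79 × 16.56 + 151 ≈ 156.64 → 157.
PM2.5: 145.79 lies in 120.79–163.58, so I_lo=101, I_hi=150, C_lo=120.79, C_hi=163.58.
(150−101)/(163.58−120.79) × (145.79−120.79) + 101 = 49/42.79 × 25.00 + 101 ≈ 129.63 → 130.
NO₂ 49: bracket 0–53 → index 0–50; slope 50/53, offset 49.
AQI = 0 + 50/53·49 ≈ 46.23 ⇒ 46.
Sub-indices: O₃→62, SO₂→160, PM10→157, PM2.5→130, NO₂→46. Overall AQI = max = 160; dominant pollutant is SO₂.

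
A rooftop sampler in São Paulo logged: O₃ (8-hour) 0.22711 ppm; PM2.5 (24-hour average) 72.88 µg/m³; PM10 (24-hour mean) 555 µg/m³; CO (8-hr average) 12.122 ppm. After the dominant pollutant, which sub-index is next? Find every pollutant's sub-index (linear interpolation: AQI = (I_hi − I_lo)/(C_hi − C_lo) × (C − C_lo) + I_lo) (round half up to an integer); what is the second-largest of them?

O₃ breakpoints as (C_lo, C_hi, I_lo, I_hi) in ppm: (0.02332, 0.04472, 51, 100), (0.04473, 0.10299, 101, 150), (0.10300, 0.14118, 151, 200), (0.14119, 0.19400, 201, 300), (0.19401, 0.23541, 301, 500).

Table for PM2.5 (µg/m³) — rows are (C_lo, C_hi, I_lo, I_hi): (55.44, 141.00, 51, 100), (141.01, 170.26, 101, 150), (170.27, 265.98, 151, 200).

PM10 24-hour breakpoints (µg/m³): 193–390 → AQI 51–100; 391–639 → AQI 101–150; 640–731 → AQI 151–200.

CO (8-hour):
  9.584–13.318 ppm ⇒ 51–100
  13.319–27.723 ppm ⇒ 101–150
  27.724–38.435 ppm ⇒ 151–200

133

O₃: 0.22711 ∈ [0.19401, 0.23541] ↔ index [301, 500].
301 + (0.22711−0.19401)·(500−301)/(0.23541−0.19401) = 301 + 0.03310·199/0.04140 ≈ 460.10, so AQI = 460.
PM2.5: 72.88 lies in 55.44–141.00, so I_lo=51, I_hi=100, C_lo=55.44, C_hi=141.00.
(100−51)/(141.00−55.44) × (72.88−55.44) + 51 = 49/85.56 × 17.44 + 51 ≈ 60.99 → 61.
PM10 555: bracket 391–639 → index 101–150; slope 49/248, offset 164.
AQI = 101 + 49/248·164 ≈ 133.40 ⇒ 133.
CO 12.122: bracket 9.584–13.318 → index 51–100; slope 49/3.734, offset 2.538.
AQI = 51 + 49/3.734·2.538 ≈ 84.31 ⇒ 84.
Sub-indices: O₃→460, PM2.5→61, PM10→133, CO→84. Ranked high→low: 460, 133, 84, 61. Second-highest sub-index = 133.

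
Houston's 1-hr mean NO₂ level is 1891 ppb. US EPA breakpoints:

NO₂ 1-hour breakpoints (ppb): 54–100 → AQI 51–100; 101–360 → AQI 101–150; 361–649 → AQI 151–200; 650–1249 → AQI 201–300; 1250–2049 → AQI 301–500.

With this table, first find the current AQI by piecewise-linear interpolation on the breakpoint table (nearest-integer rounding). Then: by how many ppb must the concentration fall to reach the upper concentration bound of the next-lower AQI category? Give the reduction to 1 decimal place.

NO₂ 1891: bracket 1250–2049 → index 301–500; slope 199/799, offset 641.
AQI = 301 + 199/799·641 ≈ 460.65 ⇒ 461.
Current AQI 461 is in the Hazardous range (301–500). The next-lower category tops out at AQI 300, whose upper concentration bound is 1249 ppb.
Reduction needed = 1891 − 1249 = 642.0 ppb.

642.0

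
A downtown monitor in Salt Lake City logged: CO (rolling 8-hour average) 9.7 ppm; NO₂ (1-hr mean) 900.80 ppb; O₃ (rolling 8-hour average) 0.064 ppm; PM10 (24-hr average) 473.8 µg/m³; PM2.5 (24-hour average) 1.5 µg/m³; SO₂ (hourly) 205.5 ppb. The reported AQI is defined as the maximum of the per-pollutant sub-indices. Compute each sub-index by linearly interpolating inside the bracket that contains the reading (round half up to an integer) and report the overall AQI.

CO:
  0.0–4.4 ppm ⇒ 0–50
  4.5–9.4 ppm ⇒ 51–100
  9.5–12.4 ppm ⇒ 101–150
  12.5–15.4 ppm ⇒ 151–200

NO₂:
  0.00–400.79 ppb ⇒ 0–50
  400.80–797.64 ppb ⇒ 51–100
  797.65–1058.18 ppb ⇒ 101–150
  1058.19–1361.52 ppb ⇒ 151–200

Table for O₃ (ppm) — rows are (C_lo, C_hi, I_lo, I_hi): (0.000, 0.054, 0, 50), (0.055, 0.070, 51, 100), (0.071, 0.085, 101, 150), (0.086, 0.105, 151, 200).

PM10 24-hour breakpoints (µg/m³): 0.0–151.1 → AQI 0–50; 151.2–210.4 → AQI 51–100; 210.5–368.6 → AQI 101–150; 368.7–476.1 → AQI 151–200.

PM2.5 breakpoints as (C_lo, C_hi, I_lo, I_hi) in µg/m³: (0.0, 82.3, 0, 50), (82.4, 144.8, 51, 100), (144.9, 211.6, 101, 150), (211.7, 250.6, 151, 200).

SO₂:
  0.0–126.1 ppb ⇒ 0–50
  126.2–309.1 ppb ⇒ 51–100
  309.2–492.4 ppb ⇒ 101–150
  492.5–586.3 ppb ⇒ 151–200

CO: row 9.5–12.4 (AQI 101–150). (150−101)·(9.7−9.5)/(12.4−9.5) + 101 = 49·0.2/2.9 + 101 ≈ 104.38 → 104.
NO₂: 900.80 lies in 797.65–1058.18, so I_lo=101, I_hi=150, C_lo=797.65, C_hi=1058.18.
(150−101)/(1058.18−797.65) × (900.80−797.65) + 101 = 49/260.53 × 103.15 + 101 ≈ 120.40 → 120.
O₃ 0.064: bracket 0.055–0.070 → index 51–100; slope 49/0.015, offset 0.009.
AQI = 51 + 49/0.015·0.009 ≈ 80.40 ⇒ 80.
PM10: row 368.7–476.1 (AQI 151–200). (200−151)·(473.8−368.7)/(476.1−368.7) + 151 = 49·105.1/107.4 + 151 ≈ 198.95 → 199.
PM2.5: row 0.0–82.3 (AQI 0–50). (50−0)·(1.5−0.0)/(82.3−0.0) + 0 = 50·1.5/82.3 + 0 ≈ 0.91 → 1.
SO₂ 205.5: bracket 126.2–309.1 → index 51–100; slope 49/182.9, offset 79.3.
AQI = 51 + 49/182.9·79.3 ≈ 72.24 ⇒ 72.
Sub-indices: CO→104, NO₂→120, O₃→80, PM10→199, PM2.5→1, SO₂→72. Overall AQI = max = 199; dominant pollutant is PM10.
AQI 199: Unhealthy.

199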